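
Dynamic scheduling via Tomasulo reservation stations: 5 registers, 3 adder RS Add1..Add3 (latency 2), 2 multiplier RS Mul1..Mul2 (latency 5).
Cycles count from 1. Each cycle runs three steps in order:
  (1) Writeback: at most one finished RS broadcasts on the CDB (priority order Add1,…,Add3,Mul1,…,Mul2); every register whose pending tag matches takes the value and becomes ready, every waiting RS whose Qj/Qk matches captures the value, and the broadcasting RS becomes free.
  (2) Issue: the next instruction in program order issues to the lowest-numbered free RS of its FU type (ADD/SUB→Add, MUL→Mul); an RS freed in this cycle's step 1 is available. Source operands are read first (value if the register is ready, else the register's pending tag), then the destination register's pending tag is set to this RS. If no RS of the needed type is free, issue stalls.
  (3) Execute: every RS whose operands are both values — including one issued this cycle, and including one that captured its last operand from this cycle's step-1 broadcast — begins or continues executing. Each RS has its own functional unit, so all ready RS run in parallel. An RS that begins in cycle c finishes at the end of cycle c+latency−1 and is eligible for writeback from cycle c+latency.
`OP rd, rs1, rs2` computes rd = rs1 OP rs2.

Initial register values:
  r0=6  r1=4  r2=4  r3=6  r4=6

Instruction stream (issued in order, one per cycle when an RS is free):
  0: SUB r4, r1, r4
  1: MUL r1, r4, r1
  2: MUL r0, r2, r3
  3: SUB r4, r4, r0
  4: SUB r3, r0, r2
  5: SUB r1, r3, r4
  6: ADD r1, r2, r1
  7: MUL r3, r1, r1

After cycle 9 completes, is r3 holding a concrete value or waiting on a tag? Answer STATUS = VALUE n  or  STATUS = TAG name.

STATUS = TAG Add2

  c1: issue SUB r4<-Add1  regs: r0:6,r1:4,r2:4,r3:6,r4:Add1
  c2: issue MUL r1<-Mul1  regs: r0:6,r1:Mul1,r2:4,r3:6,r4:Add1
  c3: CDB Add1=-2; issue MUL r0<-Mul2  regs: r0:Mul2,r1:Mul1,r2:4,r3:6,r4:-2
  c4: issue SUB r4<-Add1  regs: r0:Mul2,r1:Mul1,r2:4,r3:6,r4:Add1
  c5: issue SUB r3<-Add2  regs: r0:Mul2,r1:Mul1,r2:4,r3:Add2,r4:Add1
  c6: issue SUB r1<-Add3  regs: r0:Mul2,r1:Add3,r2:4,r3:Add2,r4:Add1
  c7: stall  regs: r0:Mul2,r1:Add3,r2:4,r3:Add2,r4:Add1
  c8: CDB Mul1=-8; stall  regs: r0:Mul2,r1:Add3,r2:4,r3:Add2,r4:Add1
  c9: CDB Mul2=24; stall  regs: r0:24,r1:Add3,r2:4,r3:Add2,r4:Add1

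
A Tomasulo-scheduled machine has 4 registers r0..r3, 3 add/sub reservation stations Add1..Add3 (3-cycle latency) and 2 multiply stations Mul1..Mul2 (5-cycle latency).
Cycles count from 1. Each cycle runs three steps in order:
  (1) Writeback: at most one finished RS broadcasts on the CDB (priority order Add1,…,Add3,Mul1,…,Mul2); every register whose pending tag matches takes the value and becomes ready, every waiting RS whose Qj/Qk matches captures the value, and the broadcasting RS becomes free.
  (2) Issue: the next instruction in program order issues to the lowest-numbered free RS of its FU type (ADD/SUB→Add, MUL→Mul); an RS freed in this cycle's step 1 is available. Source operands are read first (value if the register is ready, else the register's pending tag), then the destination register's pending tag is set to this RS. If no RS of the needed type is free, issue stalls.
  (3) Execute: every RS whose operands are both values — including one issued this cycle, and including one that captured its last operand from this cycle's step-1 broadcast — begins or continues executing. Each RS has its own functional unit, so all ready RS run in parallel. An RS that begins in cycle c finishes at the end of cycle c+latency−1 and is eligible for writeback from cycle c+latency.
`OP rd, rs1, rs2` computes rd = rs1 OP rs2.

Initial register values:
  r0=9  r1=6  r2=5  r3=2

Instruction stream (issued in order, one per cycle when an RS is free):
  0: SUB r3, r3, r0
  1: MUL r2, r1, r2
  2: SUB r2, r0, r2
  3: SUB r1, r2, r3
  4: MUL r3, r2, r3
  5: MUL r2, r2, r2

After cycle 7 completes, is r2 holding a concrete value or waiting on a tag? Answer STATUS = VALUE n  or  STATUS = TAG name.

c1: issue SUB r3<-Add1 | r0:9,r1:6,r2:5,r3:Add1
c2: issue MUL r2<-Mul1 | r0:9,r1:6,r2:Mul1,r3:Add1
c3: issue SUB r2<-Add2 | r0:9,r1:6,r2:Add2,r3:Add1
c4: CDB Add1=-7; issue SUB r1<-Add1 | r0:9,r1:Add1,r2:Add2,r3:-7
c5: issue MUL r3<-Mul2 | r0:9,r1:Add1,r2:Add2,r3:Mul2
c6: stall | r0:9,r1:Add1,r2:Add2,r3:Mul2
c7: CDB Mul1=30; issue MUL r2<-Mul1 | r0:9,r1:Add1,r2:Mul1,r3:Mul2

STATUS = TAG Mul1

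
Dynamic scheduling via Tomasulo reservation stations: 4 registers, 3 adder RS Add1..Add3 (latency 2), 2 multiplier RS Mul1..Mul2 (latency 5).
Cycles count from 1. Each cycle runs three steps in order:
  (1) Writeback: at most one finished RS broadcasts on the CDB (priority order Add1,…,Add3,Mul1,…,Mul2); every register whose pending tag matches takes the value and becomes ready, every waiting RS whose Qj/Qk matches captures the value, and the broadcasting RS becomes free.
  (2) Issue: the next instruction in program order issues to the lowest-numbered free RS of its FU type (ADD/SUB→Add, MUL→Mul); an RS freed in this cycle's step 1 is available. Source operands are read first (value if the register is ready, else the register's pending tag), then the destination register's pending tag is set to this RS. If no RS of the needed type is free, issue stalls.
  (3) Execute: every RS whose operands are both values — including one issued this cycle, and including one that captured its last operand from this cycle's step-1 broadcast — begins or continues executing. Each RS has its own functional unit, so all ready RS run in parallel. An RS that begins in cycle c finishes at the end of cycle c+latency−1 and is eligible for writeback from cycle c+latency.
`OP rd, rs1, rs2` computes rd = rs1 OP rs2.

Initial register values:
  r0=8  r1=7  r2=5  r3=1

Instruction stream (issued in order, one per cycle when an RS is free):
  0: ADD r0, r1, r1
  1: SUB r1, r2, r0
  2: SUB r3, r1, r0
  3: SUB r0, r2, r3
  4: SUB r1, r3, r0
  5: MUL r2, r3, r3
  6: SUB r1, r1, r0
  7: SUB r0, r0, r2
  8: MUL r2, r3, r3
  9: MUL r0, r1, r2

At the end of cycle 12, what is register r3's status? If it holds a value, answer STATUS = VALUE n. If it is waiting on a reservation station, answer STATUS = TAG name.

STATUS = VALUE -23

cycle 1: issue ADD r0<-Add1 // r0:Add1,r1:7,r2:5,r3:1
cycle 2: issue SUB r1<-Add2 // r0:Add1,r1:Add2,r2:5,r3:1
cycle 3: CDB Add1=14; issue SUB r3<-Add1 // r0:14,r1:Add2,r2:5,r3:Add1
cycle 4: issue SUB r0<-Add3 // r0:Add3,r1:Add2,r2:5,r3:Add1
cycle 5: CDB Add2=-9; issue SUB r1<-Add2 // r0:Add3,r1:Add2,r2:5,r3:Add1
cycle 6: issue MUL r2<-Mul1 // r0:Add3,r1:Add2,r2:Mul1,r3:Add1
cycle 7: CDB Add1=-23; issue SUB r1<-Add1 // r0:Add3,r1:Add1,r2:Mul1,r3:-23
cycle 8: stall // r0:Add3,r1:Add1,r2:Mul1,r3:-23
cycle 9: CDB Add3=28; issue SUB r0<-Add3 // r0:Add3,r1:Add1,r2:Mul1,r3:-23
cycle 10: issue MUL r2<-Mul2 // r0:Add3,r1:Add1,r2:Mul2,r3:-23
cycle 11: CDB Add2=-51; stall // r0:Add3,r1:Add1,r2:Mul2,r3:-23
cycle 12: CDB Mul1=529; issue MUL r0<-Mul1 // r0:Mul1,r1:Add1,r2:Mul2,r3:-23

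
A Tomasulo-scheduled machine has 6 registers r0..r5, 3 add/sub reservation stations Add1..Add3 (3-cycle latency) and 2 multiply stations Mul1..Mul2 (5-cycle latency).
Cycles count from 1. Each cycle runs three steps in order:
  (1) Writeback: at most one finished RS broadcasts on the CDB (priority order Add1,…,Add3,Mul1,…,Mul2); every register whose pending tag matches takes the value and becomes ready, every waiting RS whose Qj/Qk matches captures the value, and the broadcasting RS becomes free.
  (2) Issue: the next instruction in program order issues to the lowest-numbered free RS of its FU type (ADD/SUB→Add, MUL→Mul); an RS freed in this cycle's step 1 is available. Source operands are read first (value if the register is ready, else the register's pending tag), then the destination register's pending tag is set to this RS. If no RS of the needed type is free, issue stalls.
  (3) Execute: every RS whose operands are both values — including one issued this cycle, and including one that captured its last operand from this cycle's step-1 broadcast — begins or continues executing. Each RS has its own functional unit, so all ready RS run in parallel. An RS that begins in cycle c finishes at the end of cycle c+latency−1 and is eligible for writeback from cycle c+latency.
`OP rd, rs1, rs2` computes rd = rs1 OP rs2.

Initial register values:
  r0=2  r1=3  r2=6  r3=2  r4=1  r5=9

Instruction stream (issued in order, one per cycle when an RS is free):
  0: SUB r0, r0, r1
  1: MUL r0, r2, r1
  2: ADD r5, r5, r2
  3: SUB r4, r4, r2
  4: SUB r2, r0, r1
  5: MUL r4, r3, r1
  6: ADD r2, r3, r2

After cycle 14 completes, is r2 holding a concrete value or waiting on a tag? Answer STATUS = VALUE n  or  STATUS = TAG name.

STATUS = VALUE 17

cycle 1: issue SUB r0<-Add1 // r0:Add1,r1:3,r2:6,r3:2,r4:1,r5:9
cycle 2: issue MUL r0<-Mul1 // r0:Mul1,r1:3,r2:6,r3:2,r4:1,r5:9
cycle 3: issue ADD r5<-Add2 // r0:Mul1,r1:3,r2:6,r3:2,r4:1,r5:Add2
cycle 4: CDB Add1=-1; issue SUB r4<-Add1 // r0:Mul1,r1:3,r2:6,r3:2,r4:Add1,r5:Add2
cycle 5: issue SUB r2<-Add3 // r0:Mul1,r1:3,r2:Add3,r3:2,r4:Add1,r5:Add2
cycle 6: CDB Add2=15; issue MUL r4<-Mul2 // r0:Mul1,r1:3,r2:Add3,r3:2,r4:Mul2,r5:15
cycle 7: CDB Add1=-5; issue ADD r2<-Add1 // r0:Mul1,r1:3,r2:Add1,r3:2,r4:Mul2,r5:15
cycle 8: CDB Mul1=18 // r0:18,r1:3,r2:Add1,r3:2,r4:Mul2,r5:15
cycle 9: - // r0:18,r1:3,r2:Add1,r3:2,r4:Mul2,r5:15
cycle 10: - // r0:18,r1:3,r2:Add1,r3:2,r4:Mul2,r5:15
cycle 11: CDB Add3=15 // r0:18,r1:3,r2:Add1,r3:2,r4:Mul2,r5:15
cycle 12: CDB Mul2=6 // r0:18,r1:3,r2:Add1,r3:2,r4:6,r5:15
cycle 13: - // r0:18,r1:3,r2:Add1,r3:2,r4:6,r5:15
cycle 14: CDB Add1=17 // r0:18,r1:3,r2:17,r3:2,r4:6,r5:15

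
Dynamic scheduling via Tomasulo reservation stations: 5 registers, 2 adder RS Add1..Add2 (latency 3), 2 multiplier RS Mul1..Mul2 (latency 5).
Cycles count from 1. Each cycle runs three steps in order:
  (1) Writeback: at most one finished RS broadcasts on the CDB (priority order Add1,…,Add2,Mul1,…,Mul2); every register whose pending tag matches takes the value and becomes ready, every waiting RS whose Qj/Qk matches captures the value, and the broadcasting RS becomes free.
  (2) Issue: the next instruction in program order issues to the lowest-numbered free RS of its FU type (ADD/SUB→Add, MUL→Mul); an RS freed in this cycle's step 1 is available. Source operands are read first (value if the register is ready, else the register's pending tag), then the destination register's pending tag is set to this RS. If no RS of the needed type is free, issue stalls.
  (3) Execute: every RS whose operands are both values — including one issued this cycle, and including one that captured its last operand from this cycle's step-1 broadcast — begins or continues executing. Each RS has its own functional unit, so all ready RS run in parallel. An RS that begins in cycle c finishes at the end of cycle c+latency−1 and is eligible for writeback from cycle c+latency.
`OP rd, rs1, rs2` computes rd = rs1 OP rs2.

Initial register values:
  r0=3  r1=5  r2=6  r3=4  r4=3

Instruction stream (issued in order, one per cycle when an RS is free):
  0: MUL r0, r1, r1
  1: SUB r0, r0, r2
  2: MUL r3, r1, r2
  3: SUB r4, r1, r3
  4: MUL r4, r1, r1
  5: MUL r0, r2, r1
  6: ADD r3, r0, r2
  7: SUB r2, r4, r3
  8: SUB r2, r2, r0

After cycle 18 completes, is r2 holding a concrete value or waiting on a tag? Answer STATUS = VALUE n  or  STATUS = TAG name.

STATUS = TAG Add1

cycle 1: issue MUL r0<-Mul1 // r0:Mul1,r1:5,r2:6,r3:4,r4:3
cycle 2: issue SUB r0<-Add1 // r0:Add1,r1:5,r2:6,r3:4,r4:3
cycle 3: issue MUL r3<-Mul2 // r0:Add1,r1:5,r2:6,r3:Mul2,r4:3
cycle 4: issue SUB r4<-Add2 // r0:Add1,r1:5,r2:6,r3:Mul2,r4:Add2
cycle 5: stall // r0:Add1,r1:5,r2:6,r3:Mul2,r4:Add2
cycle 6: CDB Mul1=25; issue MUL r4<-Mul1 // r0:Add1,r1:5,r2:6,r3:Mul2,r4:Mul1
cycle 7: stall // r0:Add1,r1:5,r2:6,r3:Mul2,r4:Mul1
cycle 8: CDB Mul2=30; issue MUL r0<-Mul2 // r0:Mul2,r1:5,r2:6,r3:30,r4:Mul1
cycle 9: CDB Add1=19; issue ADD r3<-Add1 // r0:Mul2,r1:5,r2:6,r3:Add1,r4:Mul1
cycle 10: stall // r0:Mul2,r1:5,r2:6,r3:Add1,r4:Mul1
cycle 11: CDB Add2=-25; issue SUB r2<-Add2 // r0:Mul2,r1:5,r2:Add2,r3:Add1,r4:Mul1
cycle 12: CDB Mul1=25; stall // r0:Mul2,r1:5,r2:Add2,r3:Add1,r4:25
cycle 13: CDB Mul2=30; stall // r0:30,r1:5,r2:Add2,r3:Add1,r4:25
cycle 14: stall // r0:30,r1:5,r2:Add2,r3:Add1,r4:25
cycle 15: stall // r0:30,r1:5,r2:Add2,r3:Add1,r4:25
cycle 16: CDB Add1=36; issue SUB r2<-Add1 // r0:30,r1:5,r2:Add1,r3:36,r4:25
cycle 17: - // r0:30,r1:5,r2:Add1,r3:36,r4:25
cycle 18: - // r0:30,r1:5,r2:Add1,r3:36,r4:25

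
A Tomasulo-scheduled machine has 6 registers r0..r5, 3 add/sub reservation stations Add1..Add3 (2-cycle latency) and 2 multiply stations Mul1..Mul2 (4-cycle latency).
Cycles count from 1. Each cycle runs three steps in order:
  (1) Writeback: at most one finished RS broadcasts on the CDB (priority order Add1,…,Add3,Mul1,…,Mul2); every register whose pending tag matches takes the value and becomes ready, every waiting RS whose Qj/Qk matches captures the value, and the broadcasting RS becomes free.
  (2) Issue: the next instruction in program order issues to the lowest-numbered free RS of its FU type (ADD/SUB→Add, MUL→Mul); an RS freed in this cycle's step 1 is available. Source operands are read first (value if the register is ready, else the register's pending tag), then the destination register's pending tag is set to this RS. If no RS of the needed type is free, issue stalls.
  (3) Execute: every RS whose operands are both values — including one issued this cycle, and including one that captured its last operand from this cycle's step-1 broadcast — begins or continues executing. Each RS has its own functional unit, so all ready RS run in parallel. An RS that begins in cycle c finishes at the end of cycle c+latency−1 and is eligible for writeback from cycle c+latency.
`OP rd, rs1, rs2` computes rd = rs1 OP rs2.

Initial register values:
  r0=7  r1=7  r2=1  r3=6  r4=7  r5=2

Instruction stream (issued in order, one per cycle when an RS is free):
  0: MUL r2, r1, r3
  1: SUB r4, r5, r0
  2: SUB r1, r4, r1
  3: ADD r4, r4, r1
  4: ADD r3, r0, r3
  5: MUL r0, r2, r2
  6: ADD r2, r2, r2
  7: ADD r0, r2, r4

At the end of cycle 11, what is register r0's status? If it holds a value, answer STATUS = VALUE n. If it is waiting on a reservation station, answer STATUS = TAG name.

STATUS = VALUE 67

c1: issue MUL r2<-Mul1 | r0:7,r1:7,r2:Mul1,r3:6,r4:7,r5:2
c2: issue SUB r4<-Add1 | r0:7,r1:7,r2:Mul1,r3:6,r4:Add1,r5:2
c3: issue SUB r1<-Add2 | r0:7,r1:Add2,r2:Mul1,r3:6,r4:Add1,r5:2
c4: CDB Add1=-5; issue ADD r4<-Add1 | r0:7,r1:Add2,r2:Mul1,r3:6,r4:Add1,r5:2
c5: CDB Mul1=42; issue ADD r3<-Add3 | r0:7,r1:Add2,r2:42,r3:Add3,r4:Add1,r5:2
c6: CDB Add2=-12; issue MUL r0<-Mul1 | r0:Mul1,r1:-12,r2:42,r3:Add3,r4:Add1,r5:2
c7: CDB Add3=13; issue ADD r2<-Add2 | r0:Mul1,r1:-12,r2:Add2,r3:13,r4:Add1,r5:2
c8: CDB Add1=-17; issue ADD r0<-Add1 | r0:Add1,r1:-12,r2:Add2,r3:13,r4:-17,r5:2
c9: CDB Add2=84 | r0:Add1,r1:-12,r2:84,r3:13,r4:-17,r5:2
c10: CDB Mul1=1764 | r0:Add1,r1:-12,r2:84,r3:13,r4:-17,r5:2
c11: CDB Add1=67 | r0:67,r1:-12,r2:84,r3:13,r4:-17,r5:2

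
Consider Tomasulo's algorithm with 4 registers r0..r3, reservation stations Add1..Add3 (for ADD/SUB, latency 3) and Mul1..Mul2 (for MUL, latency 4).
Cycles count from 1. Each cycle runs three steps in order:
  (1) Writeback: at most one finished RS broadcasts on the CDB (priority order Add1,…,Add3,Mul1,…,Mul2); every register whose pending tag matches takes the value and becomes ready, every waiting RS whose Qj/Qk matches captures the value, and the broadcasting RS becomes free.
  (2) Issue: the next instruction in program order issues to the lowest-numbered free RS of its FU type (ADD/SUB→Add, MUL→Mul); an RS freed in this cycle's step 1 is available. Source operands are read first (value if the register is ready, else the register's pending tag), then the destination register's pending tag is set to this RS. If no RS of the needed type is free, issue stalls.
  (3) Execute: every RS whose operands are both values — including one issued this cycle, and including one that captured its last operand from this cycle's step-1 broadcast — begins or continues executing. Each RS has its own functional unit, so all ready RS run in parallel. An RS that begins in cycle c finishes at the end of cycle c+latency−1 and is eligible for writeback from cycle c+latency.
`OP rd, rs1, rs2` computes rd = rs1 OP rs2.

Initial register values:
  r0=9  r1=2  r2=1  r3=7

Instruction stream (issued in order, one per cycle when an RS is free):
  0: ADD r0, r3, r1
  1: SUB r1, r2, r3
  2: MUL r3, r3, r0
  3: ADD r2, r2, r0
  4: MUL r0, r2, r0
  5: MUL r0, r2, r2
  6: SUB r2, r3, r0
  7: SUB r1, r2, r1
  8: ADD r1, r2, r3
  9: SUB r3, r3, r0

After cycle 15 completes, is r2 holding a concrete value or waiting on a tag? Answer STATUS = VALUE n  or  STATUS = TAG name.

cycle 1: issue ADD r0<-Add1 // r0:Add1,r1:2,r2:1,r3:7
cycle 2: issue SUB r1<-Add2 // r0:Add1,r1:Add2,r2:1,r3:7
cycle 3: issue MUL r3<-Mul1 // r0:Add1,r1:Add2,r2:1,r3:Mul1
cycle 4: CDB Add1=9; issue ADD r2<-Add1 // r0:9,r1:Add2,r2:Add1,r3:Mul1
cycle 5: CDB Add2=-6; issue MUL r0<-Mul2 // r0:Mul2,r1:-6,r2:Add1,r3:Mul1
cycle 6: stall // r0:Mul2,r1:-6,r2:Add1,r3:Mul1
cycle 7: CDB Add1=10; stall // r0:Mul2,r1:-6,r2:10,r3:Mul1
cycle 8: CDB Mul1=63; issue MUL r0<-Mul1 // r0:Mul1,r1:-6,r2:10,r3:63
cycle 9: issue SUB r2<-Add1 // r0:Mul1,r1:-6,r2:Add1,r3:63
cycle 10: issue SUB r1<-Add2 // r0:Mul1,r1:Add2,r2:Add1,r3:63
cycle 11: CDB Mul2=90; issue ADD r1<-Add3 // r0:Mul1,r1:Add3,r2:Add1,r3:63
cycle 12: CDB Mul1=100; stall // r0:100,r1:Add3,r2:Add1,r3:63
cycle 13: stall // r0:100,r1:Add3,r2:Add1,r3:63
cycle 14: stall // r0:100,r1:Add3,r2:Add1,r3:63
cycle 15: CDB Add1=-37; issue SUB r3<-Add1 // r0:100,r1:Add3,r2:-37,r3:Add1

STATUS = VALUE -37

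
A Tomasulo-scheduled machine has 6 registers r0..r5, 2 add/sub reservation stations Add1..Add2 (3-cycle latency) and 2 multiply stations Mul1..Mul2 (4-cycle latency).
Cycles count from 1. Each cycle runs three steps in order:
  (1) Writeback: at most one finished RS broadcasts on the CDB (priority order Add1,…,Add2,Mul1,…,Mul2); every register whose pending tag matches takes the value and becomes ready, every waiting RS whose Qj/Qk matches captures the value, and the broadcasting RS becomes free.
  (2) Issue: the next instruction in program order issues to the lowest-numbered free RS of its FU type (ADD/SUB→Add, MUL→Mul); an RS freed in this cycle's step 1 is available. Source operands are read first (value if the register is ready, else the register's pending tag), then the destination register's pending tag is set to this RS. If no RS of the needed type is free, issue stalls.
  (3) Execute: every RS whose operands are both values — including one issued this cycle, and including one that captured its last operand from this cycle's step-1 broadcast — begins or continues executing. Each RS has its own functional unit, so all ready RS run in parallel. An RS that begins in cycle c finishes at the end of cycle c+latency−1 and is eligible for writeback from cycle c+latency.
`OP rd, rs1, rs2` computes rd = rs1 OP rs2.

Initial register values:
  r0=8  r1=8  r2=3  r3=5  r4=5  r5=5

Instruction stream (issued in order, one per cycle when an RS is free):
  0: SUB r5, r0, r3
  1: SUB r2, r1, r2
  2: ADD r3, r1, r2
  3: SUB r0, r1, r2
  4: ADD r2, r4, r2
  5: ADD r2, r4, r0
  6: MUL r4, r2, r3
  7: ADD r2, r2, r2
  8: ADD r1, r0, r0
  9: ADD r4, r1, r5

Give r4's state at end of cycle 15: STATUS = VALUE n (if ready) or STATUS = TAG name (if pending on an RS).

c1: issue SUB r5<-Add1 | r0:8,r1:8,r2:3,r3:5,r4:5,r5:Add1
c2: issue SUB r2<-Add2 | r0:8,r1:8,r2:Add2,r3:5,r4:5,r5:Add1
c3: stall | r0:8,r1:8,r2:Add2,r3:5,r4:5,r5:Add1
c4: CDB Add1=3; issue ADD r3<-Add1 | r0:8,r1:8,r2:Add2,r3:Add1,r4:5,r5:3
c5: CDB Add2=5; issue SUB r0<-Add2 | r0:Add2,r1:8,r2:5,r3:Add1,r4:5,r5:3
c6: stall | r0:Add2,r1:8,r2:5,r3:Add1,r4:5,r5:3
c7: stall | r0:Add2,r1:8,r2:5,r3:Add1,r4:5,r5:3
c8: CDB Add1=13; issue ADD r2<-Add1 | r0:Add2,r1:8,r2:Add1,r3:13,r4:5,r5:3
c9: CDB Add2=3; issue ADD r2<-Add2 | r0:3,r1:8,r2:Add2,r3:13,r4:5,r5:3
c10: issue MUL r4<-Mul1 | r0:3,r1:8,r2:Add2,r3:13,r4:Mul1,r5:3
c11: CDB Add1=10; issue ADD r2<-Add1 | r0:3,r1:8,r2:Add1,r3:13,r4:Mul1,r5:3
c12: CDB Add2=8; issue ADD r1<-Add2 | r0:3,r1:Add2,r2:Add1,r3:13,r4:Mul1,r5:3
c13: stall | r0:3,r1:Add2,r2:Add1,r3:13,r4:Mul1,r5:3
c14: stall | r0:3,r1:Add2,r2:Add1,r3:13,r4:Mul1,r5:3
c15: CDB Add1=16; issue ADD r4<-Add1 | r0:3,r1:Add2,r2:16,r3:13,r4:Add1,r5:3

STATUS = TAG Add1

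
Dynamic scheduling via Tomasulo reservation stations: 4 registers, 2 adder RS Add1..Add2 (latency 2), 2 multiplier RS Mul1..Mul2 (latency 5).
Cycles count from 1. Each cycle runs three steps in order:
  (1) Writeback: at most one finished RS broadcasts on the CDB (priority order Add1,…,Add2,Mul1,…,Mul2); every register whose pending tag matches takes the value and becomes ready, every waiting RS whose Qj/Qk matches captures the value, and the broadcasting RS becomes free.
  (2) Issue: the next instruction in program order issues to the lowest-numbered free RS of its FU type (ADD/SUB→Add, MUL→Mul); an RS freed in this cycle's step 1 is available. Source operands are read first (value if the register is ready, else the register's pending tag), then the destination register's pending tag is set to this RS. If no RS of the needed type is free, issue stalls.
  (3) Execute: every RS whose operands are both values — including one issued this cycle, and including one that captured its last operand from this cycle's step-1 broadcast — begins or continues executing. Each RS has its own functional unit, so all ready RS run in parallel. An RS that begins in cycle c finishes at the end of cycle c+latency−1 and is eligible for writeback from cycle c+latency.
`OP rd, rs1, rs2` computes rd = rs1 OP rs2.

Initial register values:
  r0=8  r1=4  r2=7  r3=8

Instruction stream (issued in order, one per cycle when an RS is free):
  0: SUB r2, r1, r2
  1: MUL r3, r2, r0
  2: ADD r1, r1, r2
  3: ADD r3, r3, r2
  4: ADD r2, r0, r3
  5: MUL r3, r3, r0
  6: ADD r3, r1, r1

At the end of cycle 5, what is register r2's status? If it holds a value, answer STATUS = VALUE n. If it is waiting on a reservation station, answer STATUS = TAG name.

cycle 1: issue SUB r2<-Add1 // r0:8,r1:4,r2:Add1,r3:8
cycle 2: issue MUL r3<-Mul1 // r0:8,r1:4,r2:Add1,r3:Mul1
cycle 3: CDB Add1=-3; issue ADD r1<-Add1 // r0:8,r1:Add1,r2:-3,r3:Mul1
cycle 4: issue ADD r3<-Add2 // r0:8,r1:Add1,r2:-3,r3:Add2
cycle 5: CDB Add1=1; issue ADD r2<-Add1 // r0:8,r1:1,r2:Add1,r3:Add2

STATUS = TAG Add1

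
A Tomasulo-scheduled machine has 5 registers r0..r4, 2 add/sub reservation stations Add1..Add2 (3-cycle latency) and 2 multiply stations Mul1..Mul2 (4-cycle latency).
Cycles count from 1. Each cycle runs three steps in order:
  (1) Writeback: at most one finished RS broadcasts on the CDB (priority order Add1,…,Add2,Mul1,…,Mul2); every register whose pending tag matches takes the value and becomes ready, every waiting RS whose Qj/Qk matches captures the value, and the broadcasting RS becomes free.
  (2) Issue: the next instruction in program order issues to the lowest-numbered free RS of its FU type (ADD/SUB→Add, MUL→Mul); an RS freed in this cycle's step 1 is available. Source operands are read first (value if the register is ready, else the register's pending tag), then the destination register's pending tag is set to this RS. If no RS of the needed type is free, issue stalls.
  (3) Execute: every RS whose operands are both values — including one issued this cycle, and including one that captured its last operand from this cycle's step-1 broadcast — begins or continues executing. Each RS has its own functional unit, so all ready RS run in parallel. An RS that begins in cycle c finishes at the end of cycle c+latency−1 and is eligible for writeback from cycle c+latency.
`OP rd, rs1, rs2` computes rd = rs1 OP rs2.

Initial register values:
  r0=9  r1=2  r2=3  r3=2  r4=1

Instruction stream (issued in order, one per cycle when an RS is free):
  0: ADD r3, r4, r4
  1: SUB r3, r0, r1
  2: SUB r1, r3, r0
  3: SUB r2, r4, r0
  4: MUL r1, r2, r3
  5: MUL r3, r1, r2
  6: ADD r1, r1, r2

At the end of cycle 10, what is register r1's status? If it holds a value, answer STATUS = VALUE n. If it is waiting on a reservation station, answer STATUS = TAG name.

STATUS = TAG Add1

c1: issue ADD r3<-Add1 | r0:9,r1:2,r2:3,r3:Add1,r4:1
c2: issue SUB r3<-Add2 | r0:9,r1:2,r2:3,r3:Add2,r4:1
c3: stall | r0:9,r1:2,r2:3,r3:Add2,r4:1
c4: CDB Add1=2; issue SUB r1<-Add1 | r0:9,r1:Add1,r2:3,r3:Add2,r4:1
c5: CDB Add2=7; issue SUB r2<-Add2 | r0:9,r1:Add1,r2:Add2,r3:7,r4:1
c6: issue MUL r1<-Mul1 | r0:9,r1:Mul1,r2:Add2,r3:7,r4:1
c7: issue MUL r3<-Mul2 | r0:9,r1:Mul1,r2:Add2,r3:Mul2,r4:1
c8: CDB Add1=-2; issue ADD r1<-Add1 | r0:9,r1:Add1,r2:Add2,r3:Mul2,r4:1
c9: CDB Add2=-8 | r0:9,r1:Add1,r2:-8,r3:Mul2,r4:1
c10: - | r0:9,r1:Add1,r2:-8,r3:Mul2,r4:1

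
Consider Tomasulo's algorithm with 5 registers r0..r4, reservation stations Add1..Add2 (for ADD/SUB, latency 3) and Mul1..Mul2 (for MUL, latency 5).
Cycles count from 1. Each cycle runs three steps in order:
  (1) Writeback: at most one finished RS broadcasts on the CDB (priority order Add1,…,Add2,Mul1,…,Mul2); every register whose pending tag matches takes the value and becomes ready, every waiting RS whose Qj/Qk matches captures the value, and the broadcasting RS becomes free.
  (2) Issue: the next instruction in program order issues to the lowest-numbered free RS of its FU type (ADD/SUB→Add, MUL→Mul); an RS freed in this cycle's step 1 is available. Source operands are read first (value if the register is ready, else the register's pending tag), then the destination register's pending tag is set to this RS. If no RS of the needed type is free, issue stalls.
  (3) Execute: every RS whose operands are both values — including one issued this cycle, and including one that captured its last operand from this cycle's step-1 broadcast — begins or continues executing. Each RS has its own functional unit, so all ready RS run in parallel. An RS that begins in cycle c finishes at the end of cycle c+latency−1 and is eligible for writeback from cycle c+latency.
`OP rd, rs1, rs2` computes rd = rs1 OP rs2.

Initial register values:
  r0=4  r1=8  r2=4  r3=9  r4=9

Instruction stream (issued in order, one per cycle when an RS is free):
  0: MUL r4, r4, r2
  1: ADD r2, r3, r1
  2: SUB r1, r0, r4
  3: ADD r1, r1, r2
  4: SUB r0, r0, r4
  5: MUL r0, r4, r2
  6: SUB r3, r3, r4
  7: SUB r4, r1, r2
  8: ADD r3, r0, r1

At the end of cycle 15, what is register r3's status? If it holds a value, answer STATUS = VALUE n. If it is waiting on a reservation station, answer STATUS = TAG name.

STATUS = TAG Add1

cycle 1: issue MUL r4<-Mul1 // r0:4,r1:8,r2:4,r3:9,r4:Mul1
cycle 2: issue ADD r2<-Add1 // r0:4,r1:8,r2:Add1,r3:9,r4:Mul1
cycle 3: issue SUB r1<-Add2 // r0:4,r1:Add2,r2:Add1,r3:9,r4:Mul1
cycle 4: stall // r0:4,r1:Add2,r2:Add1,r3:9,r4:Mul1
cycle 5: CDB Add1=17; issue ADD r1<-Add1 // r0:4,r1:Add1,r2:17,r3:9,r4:Mul1
cycle 6: CDB Mul1=36; stall // r0:4,r1:Add1,r2:17,r3:9,r4:36
cycle 7: stall // r0:4,r1:Add1,r2:17,r3:9,r4:36
cycle 8: stall // r0:4,r1:Add1,r2:17,r3:9,r4:36
cycle 9: CDB Add2=-32; issue SUB r0<-Add2 // r0:Add2,r1:Add1,r2:17,r3:9,r4:36
cycle 10: issue MUL r0<-Mul1 // r0:Mul1,r1:Add1,r2:17,r3:9,r4:36
cycle 11: stall // r0:Mul1,r1:Add1,r2:17,r3:9,r4:36
cycle 12: CDB Add1=-15; issue SUB r3<-Add1 // r0:Mul1,r1:-15,r2:17,r3:Add1,r4:36
cycle 13: CDB Add2=-32; issue SUB r4<-Add2 // r0:Mul1,r1:-15,r2:17,r3:Add1,r4:Add2
cycle 14: stall // r0:Mul1,r1:-15,r2:17,r3:Add1,r4:Add2
cycle 15: CDB Add1=-27; issue ADD r3<-Add1 // r0:Mul1,r1:-15,r2:17,r3:Add1,r4:Add2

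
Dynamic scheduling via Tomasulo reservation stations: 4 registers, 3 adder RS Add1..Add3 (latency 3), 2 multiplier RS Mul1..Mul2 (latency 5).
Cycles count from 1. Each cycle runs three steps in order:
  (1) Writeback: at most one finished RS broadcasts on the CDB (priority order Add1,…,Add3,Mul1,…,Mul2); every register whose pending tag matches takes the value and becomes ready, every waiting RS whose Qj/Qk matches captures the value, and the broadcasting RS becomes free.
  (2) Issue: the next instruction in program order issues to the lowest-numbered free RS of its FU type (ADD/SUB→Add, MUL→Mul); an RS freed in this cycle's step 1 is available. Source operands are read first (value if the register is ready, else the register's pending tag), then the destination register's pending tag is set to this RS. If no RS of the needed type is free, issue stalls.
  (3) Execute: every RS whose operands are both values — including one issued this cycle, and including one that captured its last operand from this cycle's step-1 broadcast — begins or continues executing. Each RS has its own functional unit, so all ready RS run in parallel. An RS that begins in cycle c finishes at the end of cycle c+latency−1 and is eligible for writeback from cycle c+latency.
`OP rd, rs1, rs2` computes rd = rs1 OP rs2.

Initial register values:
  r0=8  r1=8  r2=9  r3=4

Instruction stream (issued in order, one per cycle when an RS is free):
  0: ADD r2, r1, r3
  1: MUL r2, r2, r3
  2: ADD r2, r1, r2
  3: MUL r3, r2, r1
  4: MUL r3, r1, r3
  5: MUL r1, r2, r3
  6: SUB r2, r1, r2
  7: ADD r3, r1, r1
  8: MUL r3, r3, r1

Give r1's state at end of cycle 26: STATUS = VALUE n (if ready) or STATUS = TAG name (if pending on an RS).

STATUS = TAG Mul2

cycle 1: issue ADD r2<-Add1 // r0:8,r1:8,r2:Add1,r3:4
cycle 2: issue MUL r2<-Mul1 // r0:8,r1:8,r2:Mul1,r3:4
cycle 3: issue ADD r2<-Add2 // r0:8,r1:8,r2:Add2,r3:4
cycle 4: CDB Add1=12; issue MUL r3<-Mul2 // r0:8,r1:8,r2:Add2,r3:Mul2
cycle 5: stall // r0:8,r1:8,r2:Add2,r3:Mul2
cycle 6: stall // r0:8,r1:8,r2:Add2,r3:Mul2
cycle 7: stall // r0:8,r1:8,r2:Add2,r3:Mul2
cycle 8: stall // r0:8,r1:8,r2:Add2,r3:Mul2
cycle 9: CDB Mul1=48; issue MUL r3<-Mul1 // r0:8,r1:8,r2:Add2,r3:Mul1
cycle 10: stall // r0:8,r1:8,r2:Add2,r3:Mul1
cycle 11: stall // r0:8,r1:8,r2:Add2,r3:Mul1
cycle 12: CDB Add2=56; stall // r0:8,r1:8,r2:56,r3:Mul1
cycle 13: stall // r0:8,r1:8,r2:56,r3:Mul1
cycle 14: stall // r0:8,r1:8,r2:56,r3:Mul1
cycle 15: stall // r0:8,r1:8,r2:56,r3:Mul1
cycle 16: stall // r0:8,r1:8,r2:56,r3:Mul1
cycle 17: CDB Mul2=448; issue MUL r1<-Mul2 // r0:8,r1:Mul2,r2:56,r3:Mul1
cycle 18: issue SUB r2<-Add1 // r0:8,r1:Mul2,r2:Add1,r3:Mul1
cycle 19: issue ADD r3<-Add2 // r0:8,r1:Mul2,r2:Add1,r3:Add2
cycle 20: stall // r0:8,r1:Mul2,r2:Add1,r3:Add2
cycle 21: stall // r0:8,r1:Mul2,r2:Add1,r3:Add2
cycle 22: CDB Mul1=3584; issue MUL r3<-Mul1 // r0:8,r1:Mul2,r2:Add1,r3:Mul1
cycle 23: - // r0:8,r1:Mul2,r2:Add1,r3:Mul1
cycle 24: - // r0:8,r1:Mul2,r2:Add1,r3:Mul1
cycle 25: - // r0:8,r1:Mul2,r2:Add1,r3:Mul1
cycle 26: - // r0:8,r1:Mul2,r2:Add1,r3:Mul1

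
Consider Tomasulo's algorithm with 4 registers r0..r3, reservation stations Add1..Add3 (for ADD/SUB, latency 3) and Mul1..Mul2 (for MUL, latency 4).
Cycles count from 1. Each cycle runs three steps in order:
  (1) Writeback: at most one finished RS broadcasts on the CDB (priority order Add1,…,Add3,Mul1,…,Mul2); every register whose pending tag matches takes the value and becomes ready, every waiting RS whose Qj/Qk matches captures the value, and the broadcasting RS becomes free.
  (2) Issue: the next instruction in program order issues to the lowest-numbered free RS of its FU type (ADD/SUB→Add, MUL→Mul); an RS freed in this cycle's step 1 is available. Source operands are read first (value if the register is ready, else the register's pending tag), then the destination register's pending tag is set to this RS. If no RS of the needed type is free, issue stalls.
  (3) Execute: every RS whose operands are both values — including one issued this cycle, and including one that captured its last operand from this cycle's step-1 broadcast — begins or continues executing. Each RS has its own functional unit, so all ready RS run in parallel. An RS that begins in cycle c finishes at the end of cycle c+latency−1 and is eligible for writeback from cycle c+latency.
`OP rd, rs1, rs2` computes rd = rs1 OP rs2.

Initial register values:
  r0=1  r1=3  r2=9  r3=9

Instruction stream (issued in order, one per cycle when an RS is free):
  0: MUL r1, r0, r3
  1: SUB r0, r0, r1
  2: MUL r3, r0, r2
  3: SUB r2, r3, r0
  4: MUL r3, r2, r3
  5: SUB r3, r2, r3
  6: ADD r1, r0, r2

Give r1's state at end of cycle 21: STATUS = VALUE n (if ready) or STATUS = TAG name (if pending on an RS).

STATUS = VALUE -72

cycle 1: issue MUL r1<-Mul1 // r0:1,r1:Mul1,r2:9,r3:9
cycle 2: issue SUB r0<-Add1 // r0:Add1,r1:Mul1,r2:9,r3:9
cycle 3: issue MUL r3<-Mul2 // r0:Add1,r1:Mul1,r2:9,r3:Mul2
cycle 4: issue SUB r2<-Add2 // r0:Add1,r1:Mul1,r2:Add2,r3:Mul2
cycle 5: CDB Mul1=9; issue MUL r3<-Mul1 // r0:Add1,r1:9,r2:Add2,r3:Mul1
cycle 6: issue SUB r3<-Add3 // r0:Add1,r1:9,r2:Add2,r3:Add3
cycle 7: stall // r0:Add1,r1:9,r2:Add2,r3:Add3
cycle 8: CDB Add1=-8; issue ADD r1<-Add1 // r0:-8,r1:Add1,r2:Add2,r3:Add3
cycle 9: - // r0:-8,r1:Add1,r2:Add2,r3:Add3
cycle 10: - // r0:-8,r1:Add1,r2:Add2,r3:Add3
cycle 11: - // r0:-8,r1:Add1,r2:Add2,r3:Add3
cycle 12: CDB Mul2=-72 // r0:-8,r1:Add1,r2:Add2,r3:Add3
cycle 13: - // r0:-8,r1:Add1,r2:Add2,r3:Add3
cycle 14: - // r0:-8,r1:Add1,r2:Add2,r3:Add3
cycle 15: CDB Add2=-64 // r0:-8,r1:Add1,r2:-64,r3:Add3
cycle 16: - // r0:-8,r1:Add1,r2:-64,r3:Add3
cycle 17: - // r0:-8,r1:Add1,r2:-64,r3:Add3
cycle 18: CDB Add1=-72 // r0:-8,r1:-72,r2:-64,r3:Add3
cycle 19: CDB Mul1=4608 // r0:-8,r1:-72,r2:-64,r3:Add3
cycle 20: - // r0:-8,r1:-72,r2:-64,r3:Add3
cycle 21: - // r0:-8,r1:-72,r2:-64,r3:Add3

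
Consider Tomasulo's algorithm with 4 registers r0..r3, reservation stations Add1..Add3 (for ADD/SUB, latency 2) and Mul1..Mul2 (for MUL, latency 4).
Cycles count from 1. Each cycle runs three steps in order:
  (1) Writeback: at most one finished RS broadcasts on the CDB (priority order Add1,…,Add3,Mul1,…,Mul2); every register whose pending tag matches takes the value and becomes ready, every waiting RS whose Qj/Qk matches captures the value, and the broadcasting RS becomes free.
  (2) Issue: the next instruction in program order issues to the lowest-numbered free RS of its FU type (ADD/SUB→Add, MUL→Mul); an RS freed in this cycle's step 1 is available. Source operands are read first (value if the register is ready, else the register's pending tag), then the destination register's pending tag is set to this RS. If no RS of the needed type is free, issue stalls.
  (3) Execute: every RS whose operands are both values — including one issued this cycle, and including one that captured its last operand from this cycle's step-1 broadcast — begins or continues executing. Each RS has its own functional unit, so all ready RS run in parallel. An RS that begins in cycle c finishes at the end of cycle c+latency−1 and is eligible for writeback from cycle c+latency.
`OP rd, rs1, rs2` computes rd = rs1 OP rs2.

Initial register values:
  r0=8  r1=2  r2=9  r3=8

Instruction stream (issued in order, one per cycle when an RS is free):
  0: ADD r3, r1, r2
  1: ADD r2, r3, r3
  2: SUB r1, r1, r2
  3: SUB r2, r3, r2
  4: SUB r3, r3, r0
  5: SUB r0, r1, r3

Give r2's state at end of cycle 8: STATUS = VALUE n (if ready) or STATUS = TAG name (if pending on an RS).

  c1: issue ADD r3<-Add1  regs: r0:8,r1:2,r2:9,r3:Add1
  c2: issue ADD r2<-Add2  regs: r0:8,r1:2,r2:Add2,r3:Add1
  c3: CDB Add1=11; issue SUB r1<-Add1  regs: r0:8,r1:Add1,r2:Add2,r3:11
  c4: issue SUB r2<-Add3  regs: r0:8,r1:Add1,r2:Add3,r3:11
  c5: CDB Add2=22; issue SUB r3<-Add2  regs: r0:8,r1:Add1,r2:Add3,r3:Add2
  c6: stall  regs: r0:8,r1:Add1,r2:Add3,r3:Add2
  c7: CDB Add1=-20; issue SUB r0<-Add1  regs: r0:Add1,r1:-20,r2:Add3,r3:Add2
  c8: CDB Add2=3  regs: r0:Add1,r1:-20,r2:Add3,r3:3

STATUS = TAG Add3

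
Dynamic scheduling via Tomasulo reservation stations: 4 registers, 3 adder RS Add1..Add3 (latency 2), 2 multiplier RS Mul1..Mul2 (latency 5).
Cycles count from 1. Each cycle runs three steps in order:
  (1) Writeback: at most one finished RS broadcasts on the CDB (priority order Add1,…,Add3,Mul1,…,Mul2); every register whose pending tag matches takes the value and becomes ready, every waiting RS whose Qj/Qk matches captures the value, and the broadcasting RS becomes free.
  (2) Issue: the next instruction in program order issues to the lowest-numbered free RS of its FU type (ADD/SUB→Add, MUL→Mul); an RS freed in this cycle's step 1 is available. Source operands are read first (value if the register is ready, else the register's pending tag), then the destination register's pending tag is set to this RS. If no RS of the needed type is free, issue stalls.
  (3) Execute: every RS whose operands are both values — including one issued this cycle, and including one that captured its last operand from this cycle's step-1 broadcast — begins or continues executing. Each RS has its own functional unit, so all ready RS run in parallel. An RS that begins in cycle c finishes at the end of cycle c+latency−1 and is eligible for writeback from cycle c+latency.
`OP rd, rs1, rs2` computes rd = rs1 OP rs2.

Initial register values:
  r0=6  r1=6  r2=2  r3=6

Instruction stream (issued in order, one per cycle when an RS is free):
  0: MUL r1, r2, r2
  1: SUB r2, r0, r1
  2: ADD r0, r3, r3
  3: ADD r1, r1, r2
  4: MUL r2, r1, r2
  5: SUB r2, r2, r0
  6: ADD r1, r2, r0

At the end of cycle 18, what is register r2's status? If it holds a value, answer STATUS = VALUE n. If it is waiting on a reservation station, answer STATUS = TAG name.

STATUS = VALUE 0

c1: issue MUL r1<-Mul1 | r0:6,r1:Mul1,r2:2,r3:6
c2: issue SUB r2<-Add1 | r0:6,r1:Mul1,r2:Add1,r3:6
c3: issue ADD r0<-Add2 | r0:Add2,r1:Mul1,r2:Add1,r3:6
c4: issue ADD r1<-Add3 | r0:Add2,r1:Add3,r2:Add1,r3:6
c5: CDB Add2=12; issue MUL r2<-Mul2 | r0:12,r1:Add3,r2:Mul2,r3:6
c6: CDB Mul1=4; issue SUB r2<-Add2 | r0:12,r1:Add3,r2:Add2,r3:6
c7: stall | r0:12,r1:Add3,r2:Add2,r3:6
c8: CDB Add1=2; issue ADD r1<-Add1 | r0:12,r1:Add1,r2:Add2,r3:6
c9: - | r0:12,r1:Add1,r2:Add2,r3:6
c10: CDB Add3=6 | r0:12,r1:Add1,r2:Add2,r3:6
c11: - | r0:12,r1:Add1,r2:Add2,r3:6
c12: - | r0:12,r1:Add1,r2:Add2,r3:6
c13: - | r0:12,r1:Add1,r2:Add2,r3:6
c14: - | r0:12,r1:Add1,r2:Add2,r3:6
c15: CDB Mul2=12 | r0:12,r1:Add1,r2:Add2,r3:6
c16: - | r0:12,r1:Add1,r2:Add2,r3:6
c17: CDB Add2=0 | r0:12,r1:Add1,r2:0,r3:6
c18: - | r0:12,r1:Add1,r2:0,r3:6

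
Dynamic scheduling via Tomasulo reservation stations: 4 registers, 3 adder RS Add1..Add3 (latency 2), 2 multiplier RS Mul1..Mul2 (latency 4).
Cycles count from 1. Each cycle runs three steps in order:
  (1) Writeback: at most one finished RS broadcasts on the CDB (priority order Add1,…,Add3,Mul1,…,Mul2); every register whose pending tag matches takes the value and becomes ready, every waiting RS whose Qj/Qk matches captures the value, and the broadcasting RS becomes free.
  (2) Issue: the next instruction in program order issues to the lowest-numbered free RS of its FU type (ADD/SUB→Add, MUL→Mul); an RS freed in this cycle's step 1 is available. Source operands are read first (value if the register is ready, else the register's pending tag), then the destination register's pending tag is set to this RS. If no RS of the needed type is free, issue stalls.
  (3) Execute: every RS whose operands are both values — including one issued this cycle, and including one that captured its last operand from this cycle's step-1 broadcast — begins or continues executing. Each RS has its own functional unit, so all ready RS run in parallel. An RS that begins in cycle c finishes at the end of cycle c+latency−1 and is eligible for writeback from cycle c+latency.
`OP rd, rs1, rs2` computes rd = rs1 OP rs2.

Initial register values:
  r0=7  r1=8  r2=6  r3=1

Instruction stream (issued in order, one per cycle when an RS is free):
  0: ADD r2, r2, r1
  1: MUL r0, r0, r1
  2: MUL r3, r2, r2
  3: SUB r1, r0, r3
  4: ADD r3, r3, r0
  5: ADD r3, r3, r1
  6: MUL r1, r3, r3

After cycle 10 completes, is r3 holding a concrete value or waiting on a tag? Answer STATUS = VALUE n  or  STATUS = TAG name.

STATUS = TAG Add3

  c1: issue ADD r2<-Add1  regs: r0:7,r1:8,r2:Add1,r3:1
  c2: issue MUL r0<-Mul1  regs: r0:Mul1,r1:8,r2:Add1,r3:1
  c3: CDB Add1=14; issue MUL r3<-Mul2  regs: r0:Mul1,r1:8,r2:14,r3:Mul2
  c4: issue SUB r1<-Add1  regs: r0:Mul1,r1:Add1,r2:14,r3:Mul2
  c5: issue ADD r3<-Add2  regs: r0:Mul1,r1:Add1,r2:14,r3:Add2
  c6: CDB Mul1=56; issue ADD r3<-Add3  regs: r0:56,r1:Add1,r2:14,r3:Add3
  c7: CDB Mul2=196; issue MUL r1<-Mul1  regs: r0:56,r1:Mul1,r2:14,r3:Add3
  c8: -  regs: r0:56,r1:Mul1,r2:14,r3:Add3
  c9: CDB Add1=-140  regs: r0:56,r1:Mul1,r2:14,r3:Add3
  c10: CDB Add2=252  regs: r0:56,r1:Mul1,r2:14,r3:Add3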